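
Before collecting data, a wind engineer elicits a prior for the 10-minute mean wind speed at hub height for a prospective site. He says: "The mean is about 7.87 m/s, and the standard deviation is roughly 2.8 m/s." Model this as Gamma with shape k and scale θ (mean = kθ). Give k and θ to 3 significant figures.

For Gamma(k, scale θ): mean = kθ, variance = kθ², so CV = 1/√k.
CV = SD/mean = 2.8/7.87 = 0.3558, hence k = 1/CV² = 7.9.
Then θ = mean/k = 7.87/7.9 = 0.996.

k ≈ 7.9, θ ≈ 0.996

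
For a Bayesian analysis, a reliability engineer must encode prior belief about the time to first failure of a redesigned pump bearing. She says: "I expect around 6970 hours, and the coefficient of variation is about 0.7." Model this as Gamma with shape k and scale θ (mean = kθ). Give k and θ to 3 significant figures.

k ≈ 2.04, θ ≈ 3420

For Gamma(k, scale θ): mean = kθ, variance = kθ², so CV = 1/√k.
CV = 0.7, hence k = 1/CV² = 2.04.
Then θ = mean/k = 6970/2.04 = 3420.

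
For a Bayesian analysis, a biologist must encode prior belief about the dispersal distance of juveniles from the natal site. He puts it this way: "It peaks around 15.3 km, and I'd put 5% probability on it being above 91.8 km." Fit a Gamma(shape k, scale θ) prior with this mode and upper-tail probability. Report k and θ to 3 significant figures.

k ≈ 1.71, θ ≈ 21.5

Gamma(k,θ) with k>1 has mode (k−1)θ, so θ = 15.3/(k−1).
Need P(X < 91.8) = 0.95 with θ tied to k this way. Start at k = 2, θ = 15.3: P(X<91.8) ≈ 0.983.
Too high — lower k to spread out. Iterating converges to k ≈ 1.71.
Then θ = 15.3/(1.71−1) ≈ 21.5.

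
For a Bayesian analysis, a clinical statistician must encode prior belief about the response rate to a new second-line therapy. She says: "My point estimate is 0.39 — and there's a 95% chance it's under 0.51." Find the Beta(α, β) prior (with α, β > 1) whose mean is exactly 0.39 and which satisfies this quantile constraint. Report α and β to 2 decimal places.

With mean 0.39 fixed, write α = 0.39s, β = 0.61s where s = α+β.
Need P(θ < 0.51) = 0.95 under Beta(0.39s, 0.61s). Normal approximation: (q−m)/√(m(1−m)/s) ≈ z_{0.95} = 1.64, so s ≈ 0.39·0.61·(1.64)²/(0.51−0.39)² = 44.7.
At s = 44.7: P(θ<0.51) ≈ 0.948. Adjusting to match 0.95 gives s ≈ 45.90.
So α = 0.39·45.90 ≈ 17.90, β = 0.61·45.90 ≈ 28.00.

α ≈ 17.90, β ≈ 28.00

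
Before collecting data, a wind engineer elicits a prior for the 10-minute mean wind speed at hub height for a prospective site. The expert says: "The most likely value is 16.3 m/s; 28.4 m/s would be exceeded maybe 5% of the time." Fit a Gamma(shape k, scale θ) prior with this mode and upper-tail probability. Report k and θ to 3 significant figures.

k ≈ 10.1, θ ≈ 1.8

Gamma(k,θ) with k>1 has mode (k−1)θ, so θ = 16.3/(k−1).
Need P(X < 28.4) = 0.95 with θ tied to k this way. Start at k = 2, θ = 16.3: P(X<28.4) ≈ 0.520.
Too low — raise k to concentrate. Iterating converges to k ≈ 10.1.
Then θ = 16.3/(10.1−1) ≈ 1.8.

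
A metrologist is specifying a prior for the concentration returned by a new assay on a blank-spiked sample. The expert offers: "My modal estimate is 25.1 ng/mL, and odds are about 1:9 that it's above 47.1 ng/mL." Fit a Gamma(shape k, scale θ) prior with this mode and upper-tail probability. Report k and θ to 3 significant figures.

k ≈ 5.82, θ ≈ 5.21

Gamma(k,θ) with k>1 has mode (k−1)θ, so θ = 25.1/(k−1).
Need P(X < 47.1) = 0.9 with θ tied to k this way. Start at k = 2, θ = 25.1: P(X<47.1) ≈ 0.560.
Too low — raise k to concentrate. Iterating converges to k ≈ 5.82.
Then θ = 25.1/(5.82−1) ≈ 5.21.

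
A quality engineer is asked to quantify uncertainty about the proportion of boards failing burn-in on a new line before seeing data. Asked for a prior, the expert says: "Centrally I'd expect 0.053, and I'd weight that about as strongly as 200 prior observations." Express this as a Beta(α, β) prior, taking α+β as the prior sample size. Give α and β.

α = 10.6, β = 189.4

Under the effective-sample-size interpretation, Beta(α, β) has prior mean α/(α+β) and prior sample size α+β.
So α+β = 200 and α/(α+β) = 0.053, giving α = 0.053·200 = 10.6 and β = 200 − 10.6 = 189.4.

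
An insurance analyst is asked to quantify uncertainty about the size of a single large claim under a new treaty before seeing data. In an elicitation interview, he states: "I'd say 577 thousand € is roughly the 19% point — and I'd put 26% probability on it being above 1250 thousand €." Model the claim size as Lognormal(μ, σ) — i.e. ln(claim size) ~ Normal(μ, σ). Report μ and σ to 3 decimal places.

μ ≈ 6.804, σ ≈ 0.508

If T ~ Lognormal(μ,σ) then ln T ~ Normal(μ,σ), so the p-quantile of ln T is μ + z_p·σ.
ln(577) = 6.358 and ln(1250) = 7.131; z_{0.19} = -0.8779, z_{0.74} = 0.6433.
σ = (7.131 − 6.358)/(0.6433 − (-0.8779)) = 0.508.
μ = 6.358 − (-0.8779)·0.508 = 6.804.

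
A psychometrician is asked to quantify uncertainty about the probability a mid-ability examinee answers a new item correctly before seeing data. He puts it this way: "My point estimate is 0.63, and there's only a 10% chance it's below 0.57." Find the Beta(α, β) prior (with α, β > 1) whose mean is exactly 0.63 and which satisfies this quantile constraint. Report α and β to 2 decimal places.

α ≈ 67.92, β ≈ 39.89

With mean 0.63 fixed, write α = 0.63s, β = 0.37s where s = α+β.
Need P(θ < 0.57) = 0.1 under Beta(0.63s, 0.37s). Normal approximation: (q−m)/√(m(1−m)/s) ≈ z_{0.1} = -1.28, so s ≈ 0.63·0.37·(-1.28)²/(0.57−0.63)² = 106.3.
At s = 106.3: P(θ<0.57) ≈ 0.102. Adjusting to match 0.1 gives s ≈ 107.81.
So α = 0.63·107.81 ≈ 67.92, β = 0.37·107.81 ≈ 39.89.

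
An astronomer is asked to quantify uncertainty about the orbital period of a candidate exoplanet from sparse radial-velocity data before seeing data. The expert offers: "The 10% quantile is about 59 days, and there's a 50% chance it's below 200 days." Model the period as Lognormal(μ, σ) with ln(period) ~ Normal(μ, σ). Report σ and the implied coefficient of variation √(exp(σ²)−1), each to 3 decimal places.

σ ≈ 0.953, CV ≈ 1.216

If T ~ Lognormal(μ,σ) then ln T ~ Normal(μ,σ), so the p-quantile of ln T is μ + z_p·σ.
ln(59) = 4.078 and ln(200) = 5.298; z_{0.1} = -1.282, z_{0.5} = 0.
σ = (5.298 − 4.078)/(0 − (-1.282)) = 0.953.
μ = 4.078 − (-1.282)·0.953 = 5.298.
CV = √(exp(σ²)−1) = √(exp(0.9074)−1) = 1.216.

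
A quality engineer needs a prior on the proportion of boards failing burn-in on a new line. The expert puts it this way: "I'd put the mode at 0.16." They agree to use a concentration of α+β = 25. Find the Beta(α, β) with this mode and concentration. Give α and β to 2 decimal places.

For α,β > 1 the Beta mode is (α−1)/(α+β−2). With α+β = 25, the mode is (α−1)/23.
Set (α−1)/23 = 0.16 → α = 1 + 0.16·23 = 4.68.
β = 25 − α = 20.32.

α = 4.68, β = 20.32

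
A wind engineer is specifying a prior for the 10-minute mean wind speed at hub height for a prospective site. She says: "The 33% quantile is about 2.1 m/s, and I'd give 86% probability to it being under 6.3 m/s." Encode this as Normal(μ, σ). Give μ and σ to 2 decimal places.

The p-quantile of Normal(μ,σ) is μ + z_p·σ, with z_{0.33} = -0.4399 and z_{0.86} = 1.08.
Eliminate σ: μ = (z₂·x₁ − z₁·x₂)/(z₂ − z₁) = (1.08·2.1 − (-0.4399)·6.3)/1.52 = 3.32.
Then σ = (x₂ − x₁)/(z₂ − z₁) = (6.3 − 2.1)/1.52 = 2.76.

μ = 3.32, σ = 2.76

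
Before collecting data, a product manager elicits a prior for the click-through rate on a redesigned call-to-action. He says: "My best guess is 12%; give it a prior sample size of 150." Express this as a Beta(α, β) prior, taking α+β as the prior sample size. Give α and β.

Under the effective-sample-size interpretation, Beta(α, β) has prior mean α/(α+β) and prior sample size α+β.
So α+β = 150 and α/(α+β) = 0.12, giving α = 0.12·150 = 18 and β = 150 − 18 = 132.

α = 18, β = 132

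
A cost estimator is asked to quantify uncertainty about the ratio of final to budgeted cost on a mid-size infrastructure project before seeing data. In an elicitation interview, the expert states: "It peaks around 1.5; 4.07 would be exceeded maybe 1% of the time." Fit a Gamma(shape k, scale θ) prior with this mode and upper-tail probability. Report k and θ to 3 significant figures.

k ≈ 5.63, θ ≈ 0.324

Gamma(k,θ) with k>1 has mode (k−1)θ, so θ = 1.5/(k−1).
Need P(X < 4.07) = 0.99 with θ tied to k this way. Start at k = 2, θ = 1.5: P(X<4.07) ≈ 0.754.
Too low — raise k to concentrate. Iterating converges to k ≈ 5.63.
Then θ = 1.5/(5.63−1) ≈ 0.324.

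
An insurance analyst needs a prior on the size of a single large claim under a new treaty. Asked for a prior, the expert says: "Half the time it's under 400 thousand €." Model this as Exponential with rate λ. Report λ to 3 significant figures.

λ ≈ 0.00173

Exponential median = ln 2 / λ, so λ = ln 2 / 400.0 = 0.00173.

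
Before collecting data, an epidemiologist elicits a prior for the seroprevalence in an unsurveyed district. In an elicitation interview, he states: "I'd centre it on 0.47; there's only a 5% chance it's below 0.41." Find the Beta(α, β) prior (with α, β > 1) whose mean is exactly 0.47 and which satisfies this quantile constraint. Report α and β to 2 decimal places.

With mean 0.47 fixed, write α = 0.47s, β = 0.53s where s = α+β.
Need P(θ < 0.41) = 0.05 under Beta(0.47s, 0.53s). Normal approximation: (q−m)/√(m(1−m)/s) ≈ z_{0.05} = -1.64, so s ≈ 0.47·0.53·(-1.64)²/(0.41−0.47)² = 187.2.
At s = 187.2: P(θ<0.41) ≈ 0.049. Adjusting to match 0.05 gives s ≈ 185.20.
So α = 0.47·185.20 ≈ 87.04, β = 0.53·185.20 ≈ 98.16.

α ≈ 87.04, β ≈ 98.16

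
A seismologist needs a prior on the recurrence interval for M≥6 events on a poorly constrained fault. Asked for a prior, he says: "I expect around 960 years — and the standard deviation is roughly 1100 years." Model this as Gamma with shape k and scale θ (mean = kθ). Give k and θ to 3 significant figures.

k ≈ 0.762, θ ≈ 1260

For Gamma(k, scale θ): mean = kθ, variance = kθ², so CV = 1/√k.
CV = SD/mean = 1100/960 = 1.146, hence k = 1/CV² = 0.762.
Then θ = mean/k = 960/0.762 = 1260.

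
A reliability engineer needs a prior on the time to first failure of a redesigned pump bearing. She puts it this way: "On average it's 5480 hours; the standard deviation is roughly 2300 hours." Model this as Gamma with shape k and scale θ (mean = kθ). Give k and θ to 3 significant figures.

For Gamma(k, scale θ): mean = kθ, variance = kθ², so CV = 1/√k.
CV = SD/mean = 2300/5480 = 0.4197, hence k = 1/CV² = 5.68.
Then θ = mean/k = 5480/5.68 = 965.

k ≈ 5.68, θ ≈ 965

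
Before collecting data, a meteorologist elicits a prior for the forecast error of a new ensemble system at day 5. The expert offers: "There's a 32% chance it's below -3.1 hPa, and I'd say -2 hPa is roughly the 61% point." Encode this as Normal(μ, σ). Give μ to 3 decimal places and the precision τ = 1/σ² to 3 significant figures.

μ = -2.411, τ = 0.461

For Normal(μ,σ), the p-quantile is μ + z_p·σ. Here z_{0.32} = -0.4677, z_{0.61} = 0.2793.
So -3.1 = μ − 0.4677σ and -2 = μ + 0.2793σ.
Subtracting: σ = (-2 − -3.1)/(0.2793 − (-0.4677)) = 1.473.
Then μ = -3.1 − (-0.4677)·1.473 = -2.411.
Precision τ = 1/σ² = 1/1.473² = 0.461.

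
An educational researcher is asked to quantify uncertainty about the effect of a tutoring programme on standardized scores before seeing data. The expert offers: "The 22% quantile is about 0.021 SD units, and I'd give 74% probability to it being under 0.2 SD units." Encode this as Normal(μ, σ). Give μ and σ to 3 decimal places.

μ = 0.119, σ = 0.126

For Normal(μ,σ), the p-quantile is μ + z_p·σ. Here z_{0.22} = -0.7722, z_{0.74} = 0.6433.
So 0.021 = μ − 0.7722σ and 0.2 = μ + 0.6433σ.
Subtracting: σ = (0.2 − 0.021)/(0.6433 − (-0.7722)) = 0.126.
Then μ = 0.021 − (-0.7722)·0.126 = 0.119.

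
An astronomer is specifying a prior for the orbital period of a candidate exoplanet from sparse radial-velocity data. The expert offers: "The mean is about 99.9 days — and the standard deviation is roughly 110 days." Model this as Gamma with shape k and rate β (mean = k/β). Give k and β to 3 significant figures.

For Gamma(k, rate β): mean = k/β, variance = k/β², so CV = 1/√k.
CV = SD/mean = 110/99.9 = 1.101, hence k = 1/CV² = 0.825.
Then β = k/mean = 0.825/99.9 = 0.00826.

k ≈ 0.825, β ≈ 0.00826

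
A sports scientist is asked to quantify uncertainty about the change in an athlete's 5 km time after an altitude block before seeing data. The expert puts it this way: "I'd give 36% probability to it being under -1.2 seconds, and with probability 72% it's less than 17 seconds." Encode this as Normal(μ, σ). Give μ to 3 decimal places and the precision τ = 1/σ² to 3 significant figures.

μ = 5.731, τ = 0.00267

For Normal(μ,σ), the p-quantile is μ + z_p·σ. Here z_{0.36} = -0.3585, z_{0.72} = 0.5828.
So -1.2 = μ − 0.3585σ and 17 = μ + 0.5828σ.
Subtracting: σ = (17 − -1.2)/(0.5828 − (-0.3585)) = 19.335.
Then μ = -1.2 − (-0.3585)·19.335 = 5.731.
Precision τ = 1/σ² = 1/19.33² = 0.00267.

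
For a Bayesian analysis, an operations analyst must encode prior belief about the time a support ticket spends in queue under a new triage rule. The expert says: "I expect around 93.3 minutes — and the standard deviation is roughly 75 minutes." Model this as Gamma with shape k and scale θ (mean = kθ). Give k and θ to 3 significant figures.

k ≈ 1.55, θ ≈ 60.3

For Gamma(k, scale θ): mean = kθ, variance = kθ², so CV = 1/√k.
CV = SD/mean = 75/93.3 = 0.8039, hence k = 1/CV² = 1.55.
Then θ = mean/k = 93.3/1.55 = 60.3.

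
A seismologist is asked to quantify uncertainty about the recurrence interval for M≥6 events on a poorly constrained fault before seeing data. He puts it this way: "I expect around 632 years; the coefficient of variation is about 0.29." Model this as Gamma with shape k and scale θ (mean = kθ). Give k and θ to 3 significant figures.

k ≈ 11.9, θ ≈ 53.2

For Gamma(k, scale θ): mean = kθ, variance = kθ², so CV = 1/√k.
CV = 0.29, hence k = 1/CV² = 11.9.
Then θ = mean/k = 632/11.9 = 53.2.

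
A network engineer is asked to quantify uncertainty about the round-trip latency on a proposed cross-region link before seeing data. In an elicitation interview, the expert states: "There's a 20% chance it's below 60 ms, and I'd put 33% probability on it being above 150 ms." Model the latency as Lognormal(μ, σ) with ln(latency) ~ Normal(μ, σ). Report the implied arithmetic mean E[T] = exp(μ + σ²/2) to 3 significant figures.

E[T] ≈ 141 ms

If T ~ Lognormal(μ,σ) then ln T ~ Normal(μ,σ), so the p-quantile of ln T is μ + z_p·σ.
ln(60) = 4.094 and ln(150) = 5.011; z_{0.2} = -0.8416, z_{0.67} = 0.4399.
σ = (5.011 − 4.094)/(0.4399 − (-0.8416)) = 0.715.
μ = 4.094 − (-0.8416)·0.715 = 4.696.
E[T] = exp(μ + σ²/2) = exp(4.696 + 0.2556) = 141 ms.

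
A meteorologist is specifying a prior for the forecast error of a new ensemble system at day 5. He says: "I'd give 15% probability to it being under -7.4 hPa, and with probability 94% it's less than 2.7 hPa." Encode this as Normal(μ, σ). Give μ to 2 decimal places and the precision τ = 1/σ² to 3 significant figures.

The p-quantile of Normal(μ,σ) is μ + z_p·σ, with z_{0.15} = -1.036 and z_{0.94} = 1.555.
Eliminate σ: μ = (z₂·x₁ − z₁·x₂)/(z₂ − z₁) = (1.555·-7.4 − (-1.036)·2.7)/2.591 = -3.36.
Then σ = (x₂ − x₁)/(z₂ − z₁) = (2.7 − -7.4)/2.591 = 3.90.
Precision τ = 1/σ² = 1/3.898² = 0.0658.

μ = -3.36, τ = 0.0658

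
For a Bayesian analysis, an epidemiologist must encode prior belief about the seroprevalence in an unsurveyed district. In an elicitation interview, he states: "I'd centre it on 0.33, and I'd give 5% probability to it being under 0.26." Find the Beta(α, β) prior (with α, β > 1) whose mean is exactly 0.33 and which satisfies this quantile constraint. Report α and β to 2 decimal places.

α ≈ 38.09, β ≈ 77.34

With mean 0.33 fixed, write α = 0.33s, β = 0.67s where s = α+β.
Need P(θ < 0.26) = 0.05 under Beta(0.33s, 0.67s). Normal approximation: (q−m)/√(m(1−m)/s) ≈ z_{0.05} = -1.64, so s ≈ 0.33·0.67·(-1.64)²/(0.26−0.33)² = 122.1.
At s = 122.1: P(θ<0.26) ≈ 0.045. Adjusting to match 0.05 gives s ≈ 115.43.
So α = 0.33·115.43 ≈ 38.09, β = 0.67·115.43 ≈ 77.34.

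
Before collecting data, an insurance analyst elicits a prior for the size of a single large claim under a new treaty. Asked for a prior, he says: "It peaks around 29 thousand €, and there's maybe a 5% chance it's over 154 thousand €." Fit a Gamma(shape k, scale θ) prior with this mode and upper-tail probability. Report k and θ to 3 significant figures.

k ≈ 1.85, θ ≈ 34.3

Gamma(k,θ) with k>1 has mode (k−1)θ, so θ = 29/(k−1).
Need P(X < 154) = 0.95 with θ tied to k this way. Start at k = 2, θ = 29: P(X<154) ≈ 0.969.
Too high — lower k to spread out. Iterating converges to k ≈ 1.85.
Then θ = 29/(1.85−1) ≈ 34.3.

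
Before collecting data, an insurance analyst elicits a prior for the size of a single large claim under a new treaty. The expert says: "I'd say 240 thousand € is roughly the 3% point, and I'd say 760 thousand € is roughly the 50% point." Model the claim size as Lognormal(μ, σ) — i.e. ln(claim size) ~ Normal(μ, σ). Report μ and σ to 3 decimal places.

μ ≈ 6.633, σ ≈ 0.613

If T ~ Lognormal(μ,σ) then ln T ~ Normal(μ,σ), so the p-quantile of ln T is μ + z_p·σ.
ln(240) = 5.481 and ln(760) = 6.633; z_{0.03} = -1.881, z_{0.5} = 0.
σ = (6.633 − 5.481)/(0 − (-1.881)) = 0.613.
μ = 5.481 − (-1.881)·0.613 = 6.633.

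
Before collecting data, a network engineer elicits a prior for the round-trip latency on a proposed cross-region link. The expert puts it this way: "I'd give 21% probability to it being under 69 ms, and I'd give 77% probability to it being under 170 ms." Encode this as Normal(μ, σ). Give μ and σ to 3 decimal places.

The p-quantile of Normal(μ,σ) is μ + z_p·σ, with z_{0.21} = -0.8064 and z_{0.77} = 0.7388.
Eliminate σ: μ = (z₂·x₁ − z₁·x₂)/(z₂ − z₁) = (0.7388·69 − (-0.8064)·170)/1.545 = 121.708.
Then σ = (x₂ − x₁)/(z₂ − z₁) = (170 − 69)/1.545 = 65.361.

μ = 121.708, σ = 65.361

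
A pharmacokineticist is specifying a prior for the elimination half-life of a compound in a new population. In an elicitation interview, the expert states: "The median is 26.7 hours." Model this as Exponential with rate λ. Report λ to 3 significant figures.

λ ≈ 0.026

Exponential median = ln 2 / λ, so λ = ln 2 / 26.7 = 0.026.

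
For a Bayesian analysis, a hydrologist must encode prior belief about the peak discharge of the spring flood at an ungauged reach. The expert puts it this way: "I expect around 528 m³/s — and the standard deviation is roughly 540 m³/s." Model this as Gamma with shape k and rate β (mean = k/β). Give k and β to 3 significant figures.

For Gamma(k, rate β): mean = k/β, variance = k/β², so CV = 1/√k.
CV = SD/mean = 540/528 = 1.023, hence k = 1/CV² = 0.956.
Then β = k/mean = 0.956/528 = 0.00181.

k ≈ 0.956, β ≈ 0.00181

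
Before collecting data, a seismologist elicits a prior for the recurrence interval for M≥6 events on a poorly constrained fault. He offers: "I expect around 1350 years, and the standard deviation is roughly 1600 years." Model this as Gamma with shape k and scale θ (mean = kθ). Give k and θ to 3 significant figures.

For Gamma(k, scale θ): mean = kθ, variance = kθ², so CV = 1/√k.
CV = SD/mean = 1600/1350 = 1.185, hence k = 1/CV² = 0.712.
Then θ = mean/k = 1350/0.712 = 1900.

k ≈ 0.712, θ ≈ 1900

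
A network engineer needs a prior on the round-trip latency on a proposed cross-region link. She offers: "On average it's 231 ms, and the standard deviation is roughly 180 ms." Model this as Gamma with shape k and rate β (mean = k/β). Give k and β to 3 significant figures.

k ≈ 1.65, β ≈ 0.00713

For Gamma(k, rate β): mean = k/β, variance = k/β², so CV = 1/√k.
CV = SD/mean = 180/231 = 0.7792, hence k = 1/CV² = 1.65.
Then β = k/mean = 1.65/231 = 0.00713.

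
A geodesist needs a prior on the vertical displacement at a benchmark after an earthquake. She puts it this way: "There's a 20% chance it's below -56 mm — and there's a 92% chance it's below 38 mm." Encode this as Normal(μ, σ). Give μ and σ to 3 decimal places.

μ = -20.787, σ = 41.839

The p-quantile of Normal(μ,σ) is μ + z_p·σ, with z_{0.2} = -0.8416 and z_{0.92} = 1.405.
Eliminate σ: μ = (z₂·x₁ − z₁·x₂)/(z₂ − z₁) = (1.405·-56 − (-0.8416)·38)/2.247 = -20.787.
Then σ = (x₂ − x₁)/(z₂ − z₁) = (38 − -56)/2.247 = 41.839.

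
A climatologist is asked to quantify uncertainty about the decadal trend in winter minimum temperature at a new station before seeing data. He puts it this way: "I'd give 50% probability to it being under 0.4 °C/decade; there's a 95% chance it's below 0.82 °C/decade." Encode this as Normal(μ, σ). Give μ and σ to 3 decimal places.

μ = 0.400, σ = 0.255

The p-quantile of Normal(μ,σ) is μ + z_p·σ, with z_{0.5} = 0 and z_{0.95} = 1.645.
Eliminate σ: μ = (z₂·x₁ − z₁·x₂)/(z₂ − z₁) = (1.645·0.4 − (0)·0.82)/1.645 = 0.400.
Then σ = (x₂ − x₁)/(z₂ − z₁) = (0.82 − 0.4)/1.645 = 0.255.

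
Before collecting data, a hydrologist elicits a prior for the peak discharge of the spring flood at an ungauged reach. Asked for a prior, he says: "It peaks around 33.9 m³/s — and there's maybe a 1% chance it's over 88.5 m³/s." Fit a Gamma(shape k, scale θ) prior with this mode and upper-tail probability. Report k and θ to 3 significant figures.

Gamma(k,θ) with k>1 has mode (k−1)θ, so θ = 33.9/(k−1).
Need P(X < 88.5) = 0.99 with θ tied to k this way. Start at k = 2, θ = 33.9: P(X<88.5) ≈ 0.735.
Too low — raise k to concentrate. Iterating converges to k ≈ 6.05.
Then θ = 33.9/(6.05−1) ≈ 6.71.

k ≈ 6.05, θ ≈ 6.71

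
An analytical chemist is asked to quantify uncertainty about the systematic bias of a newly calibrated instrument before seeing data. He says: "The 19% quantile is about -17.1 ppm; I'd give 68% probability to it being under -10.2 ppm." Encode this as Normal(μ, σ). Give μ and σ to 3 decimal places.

For Normal(μ,σ), the p-quantile is μ + z_p·σ. Here z_{0.19} = -0.8779, z_{0.68} = 0.4677.
So -17.1 = μ − 0.8779σ and -10.2 = μ + 0.4677σ.
Subtracting: σ = (-10.2 − -17.1)/(0.4677 − (-0.8779)) = 5.128.
Then μ = -17.1 − (-0.8779)·5.128 = -12.598.

μ = -12.598, σ = 5.128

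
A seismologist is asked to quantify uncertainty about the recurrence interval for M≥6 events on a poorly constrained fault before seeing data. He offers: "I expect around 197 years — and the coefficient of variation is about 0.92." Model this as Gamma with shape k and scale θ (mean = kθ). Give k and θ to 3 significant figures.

k ≈ 1.18, θ ≈ 167

For Gamma(k, scale θ): mean = kθ, variance = kθ², so CV = 1/√k.
CV = 0.92, hence k = 1/CV² = 1.18.
Then θ = mean/k = 197/1.18 = 167.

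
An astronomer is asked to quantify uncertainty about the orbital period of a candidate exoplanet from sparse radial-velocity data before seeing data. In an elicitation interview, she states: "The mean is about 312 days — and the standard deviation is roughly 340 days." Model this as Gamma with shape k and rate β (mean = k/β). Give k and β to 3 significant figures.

k ≈ 0.842, β ≈ 0.0027

For Gamma(k, rate β): mean = k/β, variance = k/β², so CV = 1/√k.
CV = SD/mean = 340/312 = 1.09, hence k = 1/CV² = 0.842.
Then β = k/mean = 0.842/312 = 0.0027.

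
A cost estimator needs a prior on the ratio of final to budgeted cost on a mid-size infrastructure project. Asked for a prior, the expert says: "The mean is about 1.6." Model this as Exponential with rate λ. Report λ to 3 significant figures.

Exponential mean = 1/λ, so λ = 1/1.6 = 0.625.

λ ≈ 0.625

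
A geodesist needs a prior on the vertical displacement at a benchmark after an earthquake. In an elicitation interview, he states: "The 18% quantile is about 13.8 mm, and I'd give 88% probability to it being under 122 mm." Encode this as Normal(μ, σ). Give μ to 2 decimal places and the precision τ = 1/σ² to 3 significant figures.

For Normal(μ,σ), the p-quantile is μ + z_p·σ. Here z_{0.18} = -0.9154, z_{0.88} = 1.175.
So 13.8 = μ − 0.9154σ and 122 = μ + 1.175σ.
Subtracting: σ = (122 − 13.8)/(1.175 − (-0.9154)) = 51.76.
Then μ = 13.8 − (-0.9154)·51.76 = 61.18.
Precision τ = 1/σ² = 1/51.76² = 0.000373.

μ = 61.18, τ = 0.000373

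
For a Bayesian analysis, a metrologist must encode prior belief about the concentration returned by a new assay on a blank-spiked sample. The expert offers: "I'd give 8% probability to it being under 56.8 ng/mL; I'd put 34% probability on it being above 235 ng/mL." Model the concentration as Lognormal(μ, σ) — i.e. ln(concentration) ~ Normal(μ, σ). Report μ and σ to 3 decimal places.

If T ~ Lognormal(μ,σ) then ln T ~ Normal(μ,σ), so the p-quantile of ln T is μ + z_p·σ.
ln(56.8) = 4.04 and ln(235) = 5.46; z_{0.08} = -1.405, z_{0.66} = 0.4125.
σ = (5.46 − 4.04)/(0.4125 − (-1.405)) = 0.781.
μ = 4.04 − (-1.405)·0.781 = 5.137.

μ ≈ 5.137, σ ≈ 0.781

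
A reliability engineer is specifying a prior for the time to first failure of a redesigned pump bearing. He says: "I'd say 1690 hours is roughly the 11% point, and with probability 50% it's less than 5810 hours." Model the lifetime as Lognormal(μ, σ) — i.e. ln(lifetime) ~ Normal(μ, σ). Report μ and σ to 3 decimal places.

If T ~ Lognormal(μ,σ) then ln T ~ Normal(μ,σ), so the p-quantile of ln T is μ + z_p·σ.
ln(1690) = 7.432 and ln(5810) = 8.667; z_{0.11} = -1.227, z_{0.5} = 0.
σ = (8.667 − 7.432)/(0 − (-1.227)) = 1.007.
μ = 7.432 − (-1.227)·1.007 = 8.667.

μ ≈ 8.667, σ ≈ 1.007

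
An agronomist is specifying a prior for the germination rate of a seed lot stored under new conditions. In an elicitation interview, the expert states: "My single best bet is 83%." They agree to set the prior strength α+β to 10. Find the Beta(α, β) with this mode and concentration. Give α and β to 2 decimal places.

α = 7.64, β = 2.36

For α,β > 1 the Beta mode is (α−1)/(α+β−2). With α+β = 10, the mode is (α−1)/8.
Set (α−1)/8 = 0.83 → α = 1 + 0.83·8 = 7.64.
β = 10 − α = 2.36.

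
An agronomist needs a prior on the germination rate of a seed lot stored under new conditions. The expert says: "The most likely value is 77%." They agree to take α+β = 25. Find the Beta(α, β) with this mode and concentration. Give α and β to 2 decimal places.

α = 18.71, β = 6.29

For α,β > 1 the Beta mode is (α−1)/(α+β−2). With α+β = 25, the mode is (α−1)/23.
Set (α−1)/23 = 0.77 → α = 1 + 0.77·23 = 18.71.
β = 25 − α = 6.29.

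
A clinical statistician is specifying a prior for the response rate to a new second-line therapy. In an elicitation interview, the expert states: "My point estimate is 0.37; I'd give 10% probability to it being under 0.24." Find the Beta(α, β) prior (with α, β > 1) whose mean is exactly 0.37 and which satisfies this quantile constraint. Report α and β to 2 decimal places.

α ≈ 7.87, β ≈ 13.41

With mean 0.37 fixed, write α = 0.37s, β = 0.63s where s = α+β.
Need P(θ < 0.24) = 0.1 under Beta(0.37s, 0.63s). Normal approximation: (q−m)/√(m(1−m)/s) ≈ z_{0.1} = -1.28, so s ≈ 0.37·0.63·(-1.28)²/(0.24−0.37)² = 22.7.
At s = 22.7: P(θ<0.24) ≈ 0.092. Adjusting to match 0.1 gives s ≈ 21.28.
So α = 0.37·21.28 ≈ 7.87, β = 0.63·21.28 ≈ 13.41.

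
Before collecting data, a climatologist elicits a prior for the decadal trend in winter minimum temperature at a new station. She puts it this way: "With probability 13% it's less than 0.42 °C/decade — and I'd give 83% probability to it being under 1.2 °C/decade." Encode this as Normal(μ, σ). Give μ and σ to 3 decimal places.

The p-quantile of Normal(μ,σ) is μ + z_p·σ, with z_{0.13} = -1.126 and z_{0.83} = 0.9542.
Eliminate σ: μ = (z₂·x₁ − z₁·x₂)/(z₂ − z₁) = (0.9542·0.42 − (-1.126)·1.2)/2.081 = 0.842.
Then σ = (x₂ − x₁)/(z₂ − z₁) = (1.2 − 0.42)/2.081 = 0.375.

μ = 0.842, σ = 0.375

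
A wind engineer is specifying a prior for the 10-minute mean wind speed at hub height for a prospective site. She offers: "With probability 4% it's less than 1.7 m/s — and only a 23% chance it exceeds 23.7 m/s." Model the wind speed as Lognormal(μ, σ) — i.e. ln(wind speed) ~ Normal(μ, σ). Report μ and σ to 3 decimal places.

If T ~ Lognormal(μ,σ) then ln T ~ Normal(μ,σ), so the p-quantile of ln T is μ + z_p·σ.
ln(1.7) = 0.5306 and ln(23.7) = 3.165; z_{0.04} = -1.751, z_{0.77} = 0.7388.
σ = (3.165 − 0.5306)/(0.7388 − (-1.751)) = 1.058.
μ = 0.5306 − (-1.751)·1.058 = 2.384.

μ ≈ 2.384, σ ≈ 1.058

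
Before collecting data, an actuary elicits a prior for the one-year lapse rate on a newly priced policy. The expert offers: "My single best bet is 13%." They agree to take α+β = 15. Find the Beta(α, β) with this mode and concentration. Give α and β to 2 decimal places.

α = 2.69, β = 12.31

For α,β > 1 the Beta mode is (α−1)/(α+β−2). With α+β = 15, the mode is (α−1)/13.
Set (α−1)/13 = 0.13 → α = 1 + 0.13·13 = 2.69.
β = 15 − α = 12.31.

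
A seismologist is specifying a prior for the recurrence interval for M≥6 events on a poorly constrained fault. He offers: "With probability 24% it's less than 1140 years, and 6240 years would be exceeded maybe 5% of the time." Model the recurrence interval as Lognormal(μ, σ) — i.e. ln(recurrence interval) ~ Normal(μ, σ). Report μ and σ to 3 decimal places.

If T ~ Lognormal(μ,σ) then ln T ~ Normal(μ,σ), so the p-quantile of ln T is μ + z_p·σ.
ln(1140) = 7.039 and ln(6240) = 8.739; z_{0.24} = -0.7063, z_{0.95} = 1.645.
σ = (8.739 − 7.039)/(1.645 − (-0.7063)) = 0.723.
μ = 7.039 − (-0.7063)·0.723 = 7.549.

μ ≈ 7.549, σ ≈ 0.723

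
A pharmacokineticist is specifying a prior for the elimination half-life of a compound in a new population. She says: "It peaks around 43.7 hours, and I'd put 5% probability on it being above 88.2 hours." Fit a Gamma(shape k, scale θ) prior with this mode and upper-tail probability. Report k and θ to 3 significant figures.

Gamma(k,θ) with k>1 has mode (k−1)θ, so θ = 43.7/(k−1).
Need P(X < 88.2) = 0.95 with θ tied to k this way. Start at k = 2, θ = 43.7: P(X<88.2) ≈ 0.599.
Too low — raise k to concentrate. Iterating converges to k ≈ 6.62.
Then θ = 43.7/(6.62−1) ≈ 7.78.

k ≈ 6.62, θ ≈ 7.78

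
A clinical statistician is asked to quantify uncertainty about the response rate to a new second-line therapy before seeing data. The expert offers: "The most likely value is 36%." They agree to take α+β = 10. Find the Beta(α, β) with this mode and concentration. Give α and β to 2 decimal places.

α = 3.88, β = 6.12

For α,β > 1 the Beta mode is (α−1)/(α+β−2). With α+β = 10, the mode is (α−1)/8.
Set (α−1)/8 = 0.36 → α = 1 + 0.36·8 = 3.88.
β = 10 − α = 6.12.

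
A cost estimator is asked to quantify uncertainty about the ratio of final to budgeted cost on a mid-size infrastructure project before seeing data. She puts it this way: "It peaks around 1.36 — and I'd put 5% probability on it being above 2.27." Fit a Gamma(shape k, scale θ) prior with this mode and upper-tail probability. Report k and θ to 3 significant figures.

k ≈ 11.6, θ ≈ 0.128

Gamma(k,θ) with k>1 has mode (k−1)θ, so θ = 1.36/(k−1).
Need P(X < 2.27) = 0.95 with θ tied to k this way. Start at k = 2, θ = 1.36: P(X<2.27) ≈ 0.497.
Too low — raise k to concentrate. Iterating converges to k ≈ 11.6.
Then θ = 1.36/(11.6−1) ≈ 0.128.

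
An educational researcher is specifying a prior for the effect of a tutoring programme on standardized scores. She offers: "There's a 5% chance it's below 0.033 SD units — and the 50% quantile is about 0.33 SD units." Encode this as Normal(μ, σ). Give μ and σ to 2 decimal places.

The p-quantile of Normal(μ,σ) is μ + z_p·σ, with z_{0.05} = -1.645 and z_{0.5} = 0.
Eliminate σ: μ = (z₂·x₁ − z₁·x₂)/(z₂ − z₁) = (0·0.033 − (-1.645)·0.33)/1.645 = 0.33.
Then σ = (x₂ − x₁)/(z₂ − z₁) = (0.33 − 0.033)/1.645 = 0.18.

μ = 0.33, σ = 0.18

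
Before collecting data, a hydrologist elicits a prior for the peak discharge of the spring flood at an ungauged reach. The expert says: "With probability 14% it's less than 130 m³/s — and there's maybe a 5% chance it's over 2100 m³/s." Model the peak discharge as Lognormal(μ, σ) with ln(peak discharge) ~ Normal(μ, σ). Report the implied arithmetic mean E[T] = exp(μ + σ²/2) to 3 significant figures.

If T ~ Lognormal(μ,σ) then ln T ~ Normal(μ,σ), so the p-quantile of ln T is μ + z_p·σ.
ln(130) = 4.868 and ln(2100) = 7.65; z_{0.14} = -1.08, z_{0.95} = 1.645.
σ = (7.65 − 4.868)/(1.645 − (-1.08)) = 1.021.
μ = 4.868 − (-1.08)·1.021 = 5.970.
E[T] = exp(μ + σ²/2) = exp(5.970 + 0.5211) = 660 m³/s.

E[T] ≈ 660 m³/s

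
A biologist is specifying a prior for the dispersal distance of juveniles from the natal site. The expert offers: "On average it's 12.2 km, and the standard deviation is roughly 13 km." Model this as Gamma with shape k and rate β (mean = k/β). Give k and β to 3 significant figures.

k ≈ 0.881, β ≈ 0.0722

For Gamma(k, rate β): mean = k/β, variance = k/β², so CV = 1/√k.
CV = SD/mean = 13/12.2 = 1.066, hence k = 1/CV² = 0.881.
Then β = k/mean = 0.881/12.2 = 0.0722.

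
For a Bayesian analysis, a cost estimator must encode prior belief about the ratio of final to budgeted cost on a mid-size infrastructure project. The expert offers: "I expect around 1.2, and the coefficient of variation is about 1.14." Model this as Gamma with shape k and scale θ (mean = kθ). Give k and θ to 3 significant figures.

For Gamma(k, scale θ): mean = kθ, variance = kθ², so CV = 1/√k.
CV = 1.14, hence k = 1/CV² = 0.769.
Then θ = mean/k = 1.2/0.769 = 1.56.

k ≈ 0.769, θ ≈ 1.56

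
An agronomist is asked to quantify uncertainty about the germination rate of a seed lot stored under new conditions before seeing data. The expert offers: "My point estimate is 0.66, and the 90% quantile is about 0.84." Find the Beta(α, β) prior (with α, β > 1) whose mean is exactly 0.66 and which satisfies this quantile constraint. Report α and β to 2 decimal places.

α ≈ 6.55, β ≈ 3.37

With mean 0.66 fixed, write α = 0.66s, β = 0.34s where s = α+β.
Need P(θ < 0.84) = 0.9 under Beta(0.66s, 0.34s). Normal approximation: (q−m)/√(m(1−m)/s) ≈ z_{0.9} = 1.28, so s ≈ 0.66·0.34·(1.28)²/(0.84−0.66)² = 11.4.
At s = 11.4: P(θ<0.84) ≈ 0.917. Adjusting to match 0.9 gives s ≈ 9.93.
So α = 0.66·9.93 ≈ 6.55, β = 0.34·9.93 ≈ 3.37.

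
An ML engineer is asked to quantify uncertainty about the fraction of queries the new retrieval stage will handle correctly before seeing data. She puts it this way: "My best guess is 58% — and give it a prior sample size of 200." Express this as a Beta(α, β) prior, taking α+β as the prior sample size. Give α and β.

Under the effective-sample-size interpretation, Beta(α, β) has prior mean α/(α+β) and prior sample size α+β.
So α+β = 200 and α/(α+β) = 0.58, giving α = 0.58·200 = 116 and β = 200 − 116 = 84.

α = 116, β = 84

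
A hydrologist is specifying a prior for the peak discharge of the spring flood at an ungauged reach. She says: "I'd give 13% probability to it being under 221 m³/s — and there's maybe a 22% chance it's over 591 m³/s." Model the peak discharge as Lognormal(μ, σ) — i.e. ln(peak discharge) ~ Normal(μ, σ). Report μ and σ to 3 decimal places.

μ ≈ 5.982, σ ≈ 0.518

If T ~ Lognormal(μ,σ) then ln T ~ Normal(μ,σ), so the p-quantile of ln T is μ + z_p·σ.
ln(221) = 5.398 and ln(591) = 6.382; z_{0.13} = -1.126, z_{0.78} = 0.7722.
σ = (6.382 − 5.398)/(0.7722 − (-1.126)) = 0.518.
μ = 5.398 − (-1.126)·0.518 = 5.982.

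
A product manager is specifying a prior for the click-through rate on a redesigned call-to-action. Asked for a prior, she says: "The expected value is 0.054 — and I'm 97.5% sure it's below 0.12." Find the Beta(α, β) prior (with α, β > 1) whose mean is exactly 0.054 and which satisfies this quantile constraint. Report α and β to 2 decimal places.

With mean 0.054 fixed, write α = 0.054s, β = 0.946s where s = α+β.
Need P(θ < 0.12) = 0.975 under Beta(0.054s, 0.946s). Normal approximation: (q−m)/√(m(1−m)/s) ≈ z_{0.975} = 1.96, so s ≈ 0.054·0.946·(1.96)²/(0.12−0.054)² = 45.0.
At s = 45.0: P(θ<0.12) ≈ 0.954. Adjusting to match 0.975 gives s ≈ 65.09.
So α = 0.054·65.09 ≈ 3.51, β = 0.946·65.09 ≈ 61.57.

α ≈ 3.51, β ≈ 61.57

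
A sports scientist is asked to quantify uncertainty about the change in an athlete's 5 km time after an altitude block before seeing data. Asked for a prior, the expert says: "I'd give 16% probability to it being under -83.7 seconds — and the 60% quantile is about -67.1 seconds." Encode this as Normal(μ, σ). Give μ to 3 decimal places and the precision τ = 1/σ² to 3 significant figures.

The p-quantile of Normal(μ,σ) is μ + z_p·σ, with z_{0.16} = -0.9945 and z_{0.6} = 0.2533.
Eliminate σ: μ = (z₂·x₁ − z₁·x₂)/(z₂ − z₁) = (0.2533·-83.7 − (-0.9945)·-67.1)/1.248 = -70.470.
Then σ = (x₂ − x₁)/(z₂ − z₁) = (-67.1 − -83.7)/1.248 = 13.303.
Precision τ = 1/σ² = 1/13.3² = 0.00565.

μ = -70.470, τ = 0.00565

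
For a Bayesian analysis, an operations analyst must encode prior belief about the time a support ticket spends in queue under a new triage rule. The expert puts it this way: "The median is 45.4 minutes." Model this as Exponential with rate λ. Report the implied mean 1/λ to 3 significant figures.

Exponential median = ln 2 / λ, so λ = ln 2 / 45.4 = 0.0153.
Mean = 1/λ = 65.5 minutes.

mean ≈ 65.5 minutes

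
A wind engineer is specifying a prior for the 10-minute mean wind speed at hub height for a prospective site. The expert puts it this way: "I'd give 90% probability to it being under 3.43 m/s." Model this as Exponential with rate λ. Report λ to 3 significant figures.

λ ≈ 0.671

P(T < 3.43) = 1 − e^(−λ·3.43) = 0.9, so λ = −ln(1−0.9)/3.43 = −ln(0.1)/3.43 = 0.671.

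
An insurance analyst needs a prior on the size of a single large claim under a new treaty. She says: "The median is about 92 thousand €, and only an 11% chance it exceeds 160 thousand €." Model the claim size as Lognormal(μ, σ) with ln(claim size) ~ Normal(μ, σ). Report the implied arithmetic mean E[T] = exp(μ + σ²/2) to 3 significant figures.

If T ~ Lognormal(μ,σ) then ln T ~ Normal(μ,σ), so the p-quantile of ln T is μ + z_p·σ.
ln(92) = 4.522 and ln(160) = 5.075; z_{0.5} = 0, z_{0.89} = 1.227.
σ = (5.075 − 4.522)/(1.227 − (0)) = 0.451.
μ = 4.522 − (0)·0.451 = 4.522.
E[T] = exp(μ + σ²/2) = exp(4.522 + 0.1018) = 102 thousand €.

E[T] ≈ 102 thousand €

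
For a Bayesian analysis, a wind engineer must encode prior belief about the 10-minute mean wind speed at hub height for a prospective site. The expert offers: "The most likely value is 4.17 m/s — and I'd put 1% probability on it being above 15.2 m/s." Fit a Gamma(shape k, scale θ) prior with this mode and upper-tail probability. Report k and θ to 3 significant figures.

Gamma(k,θ) with k>1 has mode (k−1)θ, so θ = 4.17/(k−1).
Need P(X < 15.2) = 0.99 with θ tied to k this way. Start at k = 2, θ = 4.17: P(X<15.2) ≈ 0.879.
Too low — raise k to concentrate. Iterating converges to k ≈ 3.56.
Then θ = 4.17/(3.56−1) ≈ 1.63.

k ≈ 3.56, θ ≈ 1.63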